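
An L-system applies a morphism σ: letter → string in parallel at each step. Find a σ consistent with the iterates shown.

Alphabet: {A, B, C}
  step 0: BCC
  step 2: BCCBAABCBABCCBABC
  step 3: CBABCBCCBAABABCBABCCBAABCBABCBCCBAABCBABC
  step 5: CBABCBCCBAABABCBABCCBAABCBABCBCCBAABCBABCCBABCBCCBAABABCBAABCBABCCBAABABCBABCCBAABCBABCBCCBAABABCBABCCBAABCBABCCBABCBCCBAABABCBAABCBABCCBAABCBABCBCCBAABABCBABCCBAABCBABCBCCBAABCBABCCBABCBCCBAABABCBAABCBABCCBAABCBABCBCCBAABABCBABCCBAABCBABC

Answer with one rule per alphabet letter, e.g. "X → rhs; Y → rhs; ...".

  step 2 ⇒ step 3: BCCBAABCBABCCBABC ⇒ CBA·BC·BC·CBA·AB·AB·CBA·BC·CBA·AB·CBA·BC·BC·CBA·AB·CBA·BC
    A ↦ AB
    B ↦ CBA
    C ↦ BC

A->AB, B->CBA, C->BC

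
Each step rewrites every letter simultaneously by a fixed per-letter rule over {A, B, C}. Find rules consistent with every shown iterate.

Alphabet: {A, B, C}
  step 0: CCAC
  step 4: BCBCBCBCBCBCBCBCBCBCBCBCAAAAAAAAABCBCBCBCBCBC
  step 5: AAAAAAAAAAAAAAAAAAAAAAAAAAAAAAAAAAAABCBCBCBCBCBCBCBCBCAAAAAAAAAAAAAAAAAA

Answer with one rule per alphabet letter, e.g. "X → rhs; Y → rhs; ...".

  step 4 ⇒ step 5: BCBCBCBCBCBCBCBCBCBCBCBCAAAAAAAAABCBCBCBCBCBC ⇒ A·AA·A·AA·A·AA·A·AA·A·AA·A·AA·A·AA·A·AA·A·AA·A·AA·A·AA·A·AA·BC·BC·BC·BC·BC·BC·BC·BC·BC·A·AA·A·AA·A·AA·A·AA·A·AA·A·AA
    A ↦ BC
    B ↦ A
    C ↦ AA

A->BC, B->A, C->AA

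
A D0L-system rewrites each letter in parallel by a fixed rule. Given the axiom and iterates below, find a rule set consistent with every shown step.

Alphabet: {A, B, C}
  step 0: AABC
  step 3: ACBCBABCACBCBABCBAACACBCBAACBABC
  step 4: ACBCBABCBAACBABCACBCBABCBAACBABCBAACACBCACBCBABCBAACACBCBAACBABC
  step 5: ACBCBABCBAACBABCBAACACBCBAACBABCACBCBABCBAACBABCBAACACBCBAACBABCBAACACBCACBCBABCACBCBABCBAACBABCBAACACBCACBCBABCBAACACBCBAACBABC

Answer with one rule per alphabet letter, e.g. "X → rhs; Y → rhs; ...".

A->AC, B->BA, C->BC

  step 4 ⇒ step 5: ACBCBABCBAACBABCACBCBABCBAACBABCBAACACBCACBCBABCBAACACBCBAACBABC ⇒ AC·BC·BA·BC·BA·AC·BA·BC·BA·AC·AC·BC·BA·AC·BA·BC·AC·BC·BA·BC·BA·AC·BA·BC·BA·AC·AC·BC·BA·AC·BA·BC·BA·AC·AC·BC·AC·BC·BA·BC·AC·BC·BA·BC·BA·AC·BA·BC·BA·AC·AC·BC·AC·BC·BA·BC·BA·AC·AC·BC·BA·AC·BA·BC
    A ↦ AC
    B ↦ BA
    C ↦ BC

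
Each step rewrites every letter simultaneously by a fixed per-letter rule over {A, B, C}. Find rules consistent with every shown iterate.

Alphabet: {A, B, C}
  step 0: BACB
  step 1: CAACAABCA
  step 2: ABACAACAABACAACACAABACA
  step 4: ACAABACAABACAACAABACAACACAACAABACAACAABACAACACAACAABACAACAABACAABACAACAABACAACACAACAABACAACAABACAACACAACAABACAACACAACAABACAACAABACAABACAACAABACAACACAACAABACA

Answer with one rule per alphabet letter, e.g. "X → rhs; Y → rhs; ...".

A->ACA, B->CA, C->AB

  step 1 ⇒ step 2: CAACAABCA ⇒ AB·ACA·ACA·AB·ACA·ACA·CA·AB·ACA
    A ↦ ACA
    B ↦ CA
    C ↦ AB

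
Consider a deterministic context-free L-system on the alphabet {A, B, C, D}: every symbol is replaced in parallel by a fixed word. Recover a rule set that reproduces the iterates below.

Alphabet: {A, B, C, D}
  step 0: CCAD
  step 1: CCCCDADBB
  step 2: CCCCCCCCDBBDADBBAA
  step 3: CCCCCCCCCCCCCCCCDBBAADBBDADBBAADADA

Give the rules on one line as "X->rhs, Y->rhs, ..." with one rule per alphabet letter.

  step 2 ⇒ step 3: CCCCCCCCDBBDADBBAA ⇒ CC·CC·CC·CC·CC·CC·CC·CC·DBB·A·A·DBB·DA·DBB·A·A·DA·DA
    A ↦ DA
    B ↦ A
    C ↦ CC
    D ↦ DBB

A->DA, B->A, C->CC, D->DBB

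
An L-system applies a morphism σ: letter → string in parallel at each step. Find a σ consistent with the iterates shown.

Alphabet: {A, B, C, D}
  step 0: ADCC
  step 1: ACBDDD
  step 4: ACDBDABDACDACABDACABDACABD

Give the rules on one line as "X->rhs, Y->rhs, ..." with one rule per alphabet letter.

A->AC, B->A, C->D, D->BD

  step 0 ⇒ step 1: ADCC ⇒ AC·BD·D·D
    A ↦ AC
    C ↦ D
    D ↦ BD
    B ↦ A  (constrained at step 1)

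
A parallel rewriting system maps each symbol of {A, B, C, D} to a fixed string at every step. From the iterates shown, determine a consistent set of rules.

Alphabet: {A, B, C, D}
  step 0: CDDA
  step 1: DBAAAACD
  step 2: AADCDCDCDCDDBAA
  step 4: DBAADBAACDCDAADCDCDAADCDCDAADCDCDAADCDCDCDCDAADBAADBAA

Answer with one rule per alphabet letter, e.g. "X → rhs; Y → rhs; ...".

  step 1 ⇒ step 2: DBAAAACD ⇒ AA·D·CD·CD·CD·CD·DB·AA
    A ↦ CD
    B ↦ D
    C ↦ DB
    D ↦ AA

A->CD, B->D, C->DB, D->AA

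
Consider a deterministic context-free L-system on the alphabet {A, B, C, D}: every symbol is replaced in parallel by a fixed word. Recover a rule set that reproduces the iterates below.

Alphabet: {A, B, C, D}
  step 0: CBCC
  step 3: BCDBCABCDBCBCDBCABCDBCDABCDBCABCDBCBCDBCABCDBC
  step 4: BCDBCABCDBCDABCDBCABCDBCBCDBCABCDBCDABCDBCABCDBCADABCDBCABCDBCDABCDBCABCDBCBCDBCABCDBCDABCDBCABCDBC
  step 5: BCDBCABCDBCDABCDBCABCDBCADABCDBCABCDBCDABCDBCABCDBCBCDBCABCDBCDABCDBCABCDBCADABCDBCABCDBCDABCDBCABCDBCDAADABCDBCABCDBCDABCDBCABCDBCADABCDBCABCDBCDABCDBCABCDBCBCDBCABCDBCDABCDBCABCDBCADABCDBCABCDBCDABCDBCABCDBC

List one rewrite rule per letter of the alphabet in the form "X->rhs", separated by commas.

A->DA, B->BCD, C->BC, D->A

  step 4 ⇒ step 5: BCDBCABCDBCDABCDBCABCDBCBCDBCABCDBCDABCDBCABCDBCADABCDBCABCDBCDABCDBCABCDBCBCDBCABCDBCDABCDBCABCDBC ⇒ BCD·BC·A·BCD·BC·DA·BCD·BC·A·BCD·BC·A·DA·BCD·BC·A·BCD·BC·DA·BCD·BC·A·BCD·BC·BCD·BC·A·BCD·BC·DA·BCD·BC·A·BCD·BC·A·DA·BCD·BC·A·BCD·BC·DA·BCD·BC·A·BCD·BC·DA·A·DA·BCD·BC·A·BCD·BC·DA·BCD·BC·A·BCD·BC·A·DA·BCD·BC·A·BCD·BC·DA·BCD·BC·A·BCD·BC·BCD·BC·A·BCD·BC·DA·BCD·BC·A·BCD·BC·A·DA·BCD·BC·A·BCD·BC·DA·BCD·BC·A·BCD·BC
    A ↦ DA
    B ↦ BCD
    C ↦ BC
    D ↦ A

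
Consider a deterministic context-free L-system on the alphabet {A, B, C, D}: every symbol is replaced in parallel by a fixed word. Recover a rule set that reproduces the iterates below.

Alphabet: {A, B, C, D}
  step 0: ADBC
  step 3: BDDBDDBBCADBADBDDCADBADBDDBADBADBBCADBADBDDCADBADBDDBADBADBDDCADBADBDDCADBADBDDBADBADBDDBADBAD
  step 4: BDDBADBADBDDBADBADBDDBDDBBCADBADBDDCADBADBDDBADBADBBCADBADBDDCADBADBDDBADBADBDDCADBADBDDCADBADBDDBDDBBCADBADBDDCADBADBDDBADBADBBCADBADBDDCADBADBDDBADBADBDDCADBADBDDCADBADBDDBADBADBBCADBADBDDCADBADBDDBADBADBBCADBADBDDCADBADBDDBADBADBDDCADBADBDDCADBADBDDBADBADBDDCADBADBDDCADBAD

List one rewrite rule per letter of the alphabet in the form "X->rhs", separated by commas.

A->CAD, B->BDD, C->BB, D->BAD

  step 3 ⇒ step 4: BDDBDDBBCADBADBDDCADBADBDDBADBADBBCADBADBDDCADBADBDDBADBADBDDCADBADBDDCADBADBDDBADBADBDDBADBAD ⇒ BDD·BAD·BAD·BDD·BAD·BAD·BDD·BDD·BB·CAD·BAD·BDD·CAD·BAD·BDD·BAD·BAD·BB·CAD·BAD·BDD·CAD·BAD·BDD·BAD·BAD·BDD·CAD·BAD·BDD·CAD·BAD·BDD·BDD·BB·CAD·BAD·BDD·CAD·BAD·BDD·BAD·BAD·BB·CAD·BAD·BDD·CAD·BAD·BDD·BAD·BAD·BDD·CAD·BAD·BDD·CAD·BAD·BDD·BAD·BAD·BB·CAD·BAD·BDD·CAD·BAD·BDD·BAD·BAD·BB·CAD·BAD·BDD·CAD·BAD·BDD·BAD·BAD·BDD·CAD·BAD·BDD·CAD·BAD·BDD·BAD·BAD·BDD·CAD·BAD·BDD·CAD·BAD
    A ↦ CAD
    B ↦ BDD
    C ↦ BB
    D ↦ BAD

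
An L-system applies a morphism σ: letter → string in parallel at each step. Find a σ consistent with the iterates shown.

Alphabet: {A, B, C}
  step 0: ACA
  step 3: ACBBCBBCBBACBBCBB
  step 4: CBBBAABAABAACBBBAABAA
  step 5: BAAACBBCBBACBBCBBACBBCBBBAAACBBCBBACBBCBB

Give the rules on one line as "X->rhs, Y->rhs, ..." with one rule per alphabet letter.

  step 4 ⇒ step 5: CBBBAABAABAACBBBAABAA ⇒ B·A·A·A·CBB·CBB·A·CBB·CBB·A·CBB·CBB·B·A·A·A·CBB·CBB·A·CBB·CBB
    A ↦ CBB
    B ↦ A
    C ↦ B

A->CBB, B->A, C->B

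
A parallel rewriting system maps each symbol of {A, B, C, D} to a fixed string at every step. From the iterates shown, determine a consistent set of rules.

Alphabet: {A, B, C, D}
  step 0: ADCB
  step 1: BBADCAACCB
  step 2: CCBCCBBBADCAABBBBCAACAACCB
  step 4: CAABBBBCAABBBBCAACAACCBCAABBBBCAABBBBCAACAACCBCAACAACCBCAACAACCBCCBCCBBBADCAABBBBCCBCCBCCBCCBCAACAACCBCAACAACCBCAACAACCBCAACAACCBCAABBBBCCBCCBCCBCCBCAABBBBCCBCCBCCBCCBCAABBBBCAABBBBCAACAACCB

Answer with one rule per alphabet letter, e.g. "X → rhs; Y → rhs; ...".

  step 1 ⇒ step 2: BBADCAACCB ⇒ CCB·CCB·BB·AD·CAA·BB·BB·CAA·CAA·CCB
    A ↦ BB
    B ↦ CCB
    C ↦ CAA
    D ↦ AD

A->BB, B->CCB, C->CAA, D->AD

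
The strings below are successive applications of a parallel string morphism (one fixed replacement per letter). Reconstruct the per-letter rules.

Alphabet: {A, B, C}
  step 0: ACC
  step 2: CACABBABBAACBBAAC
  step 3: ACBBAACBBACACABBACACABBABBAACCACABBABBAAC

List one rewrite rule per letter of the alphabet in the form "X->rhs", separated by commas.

A->BBA, B->CA, C->AC

  step 2 ⇒ step 3: CACABBABBAACBBAAC ⇒ AC·BBA·AC·BBA·CA·CA·BBA·CA·CA·BBA·BBA·AC·CA·CA·BBA·BBA·AC
    A ↦ BBA
    B ↦ CA
    C ↦ AC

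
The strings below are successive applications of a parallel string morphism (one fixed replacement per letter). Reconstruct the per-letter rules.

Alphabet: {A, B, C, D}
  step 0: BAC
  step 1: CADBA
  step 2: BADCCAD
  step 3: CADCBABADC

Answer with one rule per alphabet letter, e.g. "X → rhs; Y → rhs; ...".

  step 2 ⇒ step 3: BADCCAD ⇒ CA·D·C·BA·BA·D·C
    A ↦ D
    B ↦ CA
    C ↦ BA
    D ↦ C

A->D, B->CA, C->BA, D->C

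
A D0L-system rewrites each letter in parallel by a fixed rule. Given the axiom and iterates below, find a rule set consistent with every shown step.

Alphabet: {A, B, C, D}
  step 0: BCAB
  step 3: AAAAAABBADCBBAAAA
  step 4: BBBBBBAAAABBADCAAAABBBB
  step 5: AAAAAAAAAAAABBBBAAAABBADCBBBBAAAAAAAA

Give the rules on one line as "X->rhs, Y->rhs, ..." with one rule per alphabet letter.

  step 4 ⇒ step 5: BBBBBBAAAABBADCAAAABBBB ⇒ AA·AA·AA·AA·AA·AA·B·B·B·B·AA·AA·B·BA·DC·B·B·B·B·AA·AA·AA·AA
    A ↦ B
    B ↦ AA
    C ↦ DC
    D ↦ BA

A->B, B->AA, C->DC, D->BA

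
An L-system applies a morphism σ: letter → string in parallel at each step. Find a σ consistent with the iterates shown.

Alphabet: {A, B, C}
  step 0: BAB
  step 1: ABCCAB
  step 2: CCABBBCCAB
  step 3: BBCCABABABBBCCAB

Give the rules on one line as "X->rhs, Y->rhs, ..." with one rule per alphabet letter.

A->CC, B->AB, C->B

  step 2 ⇒ step 3: CCABBBCCAB ⇒ B·B·CC·AB·AB·AB·B·B·CC·AB
    A ↦ CC
    B ↦ AB
    C ↦ B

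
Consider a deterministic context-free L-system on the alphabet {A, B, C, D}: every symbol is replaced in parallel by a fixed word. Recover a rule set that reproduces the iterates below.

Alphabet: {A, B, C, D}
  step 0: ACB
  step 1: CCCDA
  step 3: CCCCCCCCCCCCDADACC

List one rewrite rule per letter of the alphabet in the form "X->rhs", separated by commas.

  step 0 ⇒ step 1: ACB ⇒ C·CC·DA
    A ↦ C
    B ↦ DA
    C ↦ CC
    D ↦ BB  (constrained at step 1)

A->C, B->DA, C->CC, D->BB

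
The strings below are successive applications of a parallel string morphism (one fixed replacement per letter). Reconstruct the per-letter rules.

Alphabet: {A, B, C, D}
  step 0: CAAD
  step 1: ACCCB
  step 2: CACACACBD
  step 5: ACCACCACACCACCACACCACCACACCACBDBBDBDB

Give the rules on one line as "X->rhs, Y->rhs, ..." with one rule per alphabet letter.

A->C, B->BD, C->AC, D->B

  step 1 ⇒ step 2: ACCCB ⇒ C·AC·AC·AC·BD
    A ↦ C
    B ↦ BD
    C ↦ AC
  step 0 ⇒ step 1: CAAD ⇒ AC·C·C·B
    D ↦ B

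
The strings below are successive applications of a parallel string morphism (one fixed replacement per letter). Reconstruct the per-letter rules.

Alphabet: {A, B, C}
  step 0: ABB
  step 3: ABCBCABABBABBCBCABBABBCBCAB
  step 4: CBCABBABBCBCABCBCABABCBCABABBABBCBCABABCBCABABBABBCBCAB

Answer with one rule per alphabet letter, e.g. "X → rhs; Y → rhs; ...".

  step 3 ⇒ step 4: ABCBCABABBABBCBCABBABBCBCAB ⇒ CBC·AB·B·AB·B·CBC·AB·CBC·AB·AB·CBC·AB·AB·B·AB·B·CBC·AB·AB·CBC·AB·AB·B·AB·B·CBC·AB
    A ↦ CBC
    B ↦ AB
    C ↦ B

A->CBC, B->AB, C->B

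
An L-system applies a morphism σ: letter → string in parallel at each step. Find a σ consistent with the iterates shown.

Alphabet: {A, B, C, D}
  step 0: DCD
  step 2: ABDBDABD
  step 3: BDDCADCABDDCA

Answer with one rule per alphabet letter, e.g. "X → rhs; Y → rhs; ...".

A->BD, B->D, C->A, D->CA

  step 2 ⇒ step 3: ABDBDABD ⇒ BD·D·CA·D·CA·BD·D·CA
    A ↦ BD
    B ↦ D
    D ↦ CA
    C ↦ A  (constrained at step 0)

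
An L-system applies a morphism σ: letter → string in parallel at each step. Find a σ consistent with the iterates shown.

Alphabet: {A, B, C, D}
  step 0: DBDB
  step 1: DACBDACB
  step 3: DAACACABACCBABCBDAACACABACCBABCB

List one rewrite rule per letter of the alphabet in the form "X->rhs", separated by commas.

A->AC, B->CB, C->AB, D->DA

  step 0 ⇒ step 1: DBDB ⇒ DA·CB·DA·CB
    B ↦ CB
    D ↦ DA
    A ↦ AC  (constrained at step 1)
    C ↦ AB  (constrained at step 1)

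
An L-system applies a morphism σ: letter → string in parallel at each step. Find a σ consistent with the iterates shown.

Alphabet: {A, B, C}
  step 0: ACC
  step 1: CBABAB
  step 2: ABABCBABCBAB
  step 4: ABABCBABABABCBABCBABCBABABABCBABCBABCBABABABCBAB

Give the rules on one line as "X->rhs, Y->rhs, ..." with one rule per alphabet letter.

A->CB, B->AB, C->AB

  step 1 ⇒ step 2: CBABAB ⇒ AB·AB·CB·AB·CB·AB
    A ↦ CB
    B ↦ AB
    C ↦ AB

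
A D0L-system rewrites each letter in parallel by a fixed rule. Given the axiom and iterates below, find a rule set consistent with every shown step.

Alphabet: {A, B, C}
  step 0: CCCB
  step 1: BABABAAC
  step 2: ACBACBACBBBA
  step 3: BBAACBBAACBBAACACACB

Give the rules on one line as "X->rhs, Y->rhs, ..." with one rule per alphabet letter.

  step 2 ⇒ step 3: ACBACBACBBBA ⇒ B·BA·AC·B·BA·AC·B·BA·AC·AC·AC·B
    A ↦ B
    B ↦ AC
    C ↦ BA

A->B, B->AC, C->BA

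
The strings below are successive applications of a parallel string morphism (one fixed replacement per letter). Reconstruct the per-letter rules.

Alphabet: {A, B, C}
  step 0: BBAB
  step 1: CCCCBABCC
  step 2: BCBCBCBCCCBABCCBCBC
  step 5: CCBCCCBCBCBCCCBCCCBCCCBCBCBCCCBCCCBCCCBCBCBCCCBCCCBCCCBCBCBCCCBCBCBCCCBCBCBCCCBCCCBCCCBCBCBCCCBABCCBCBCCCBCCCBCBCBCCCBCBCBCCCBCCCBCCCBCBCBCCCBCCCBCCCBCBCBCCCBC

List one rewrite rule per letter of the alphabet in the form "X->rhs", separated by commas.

A->BAB, B->CC, C->BC

  step 1 ⇒ step 2: CCCCBABCC ⇒ BC·BC·BC·BC·CC·BAB·CC·BC·BC
    A ↦ BAB
    B ↦ CC
    C ↦ BC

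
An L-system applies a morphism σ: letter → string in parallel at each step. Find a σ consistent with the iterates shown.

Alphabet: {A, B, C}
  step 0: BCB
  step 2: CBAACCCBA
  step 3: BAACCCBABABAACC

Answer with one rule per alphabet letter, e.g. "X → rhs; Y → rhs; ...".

  step 2 ⇒ step 3: CBAACCCBA ⇒ BA·AC·C·C·BA·BA·BA·AC·C
    A ↦ C
    B ↦ AC
    C ↦ BA

A->C, B->AC, C->BA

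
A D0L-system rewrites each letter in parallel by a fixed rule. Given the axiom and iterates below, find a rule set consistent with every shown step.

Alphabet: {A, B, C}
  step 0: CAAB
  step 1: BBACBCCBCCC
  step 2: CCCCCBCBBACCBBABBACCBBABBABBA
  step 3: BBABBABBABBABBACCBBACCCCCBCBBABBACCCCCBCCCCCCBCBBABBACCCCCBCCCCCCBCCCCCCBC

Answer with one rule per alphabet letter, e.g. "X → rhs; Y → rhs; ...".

A->CBC, B->CC, C->BBA

  step 2 ⇒ step 3: CCCCCBCBBACCBBABBACCBBABBABBA ⇒ BBA·BBA·BBA·BBA·BBA·CC·BBA·CC·CC·CBC·BBA·BBA·CC·CC·CBC·CC·CC·CBC·BBA·BBA·CC·CC·CBC·CC·CC·CBC·CC·CC·CBC
    A ↦ CBC
    B ↦ CC
    C ↦ BBA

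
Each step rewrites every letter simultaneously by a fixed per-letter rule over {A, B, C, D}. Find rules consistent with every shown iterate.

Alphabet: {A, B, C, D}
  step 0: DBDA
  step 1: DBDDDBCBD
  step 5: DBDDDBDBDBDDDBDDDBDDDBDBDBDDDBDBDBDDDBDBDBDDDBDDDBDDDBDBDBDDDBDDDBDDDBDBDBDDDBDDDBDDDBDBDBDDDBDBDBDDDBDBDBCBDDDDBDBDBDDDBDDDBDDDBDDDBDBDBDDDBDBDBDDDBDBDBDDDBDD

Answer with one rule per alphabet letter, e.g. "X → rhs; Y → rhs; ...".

  step 0 ⇒ step 1: DBDA ⇒ DB·DD·DB·CBD
    A ↦ CBD
    B ↦ DD
    D ↦ DB
    C ↦ DAB  (constrained at step 1)

A->CBD, B->DD, C->DAB, D->DB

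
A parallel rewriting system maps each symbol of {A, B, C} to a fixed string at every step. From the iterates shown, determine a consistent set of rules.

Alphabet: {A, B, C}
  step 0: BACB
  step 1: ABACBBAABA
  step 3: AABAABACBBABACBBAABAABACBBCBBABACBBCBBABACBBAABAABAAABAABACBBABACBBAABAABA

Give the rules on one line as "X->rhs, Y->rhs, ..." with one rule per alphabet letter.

A->CBB, B->ABA, C->A

  step 0 ⇒ step 1: BACB ⇒ ABA·CBB·A·ABA
    A ↦ CBB
    B ↦ ABA
    C ↦ A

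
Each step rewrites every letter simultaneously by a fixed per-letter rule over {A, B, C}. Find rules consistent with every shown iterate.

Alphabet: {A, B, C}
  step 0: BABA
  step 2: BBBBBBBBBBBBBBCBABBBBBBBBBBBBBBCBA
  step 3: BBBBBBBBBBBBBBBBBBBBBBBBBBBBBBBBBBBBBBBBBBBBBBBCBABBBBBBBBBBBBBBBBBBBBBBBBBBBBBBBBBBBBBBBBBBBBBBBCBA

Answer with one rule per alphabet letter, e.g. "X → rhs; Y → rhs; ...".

  step 2 ⇒ step 3: BBBBBBBBBBBBBBCBABBBBBBBBBBBBBBCBA ⇒ BBB·BBB·BBB·BBB·BBB·BBB·BBB·BBB·BBB·BBB·BBB·BBB·BBB·BBB·BB·BBB·CBA·BBB·BBB·BBB·BBB·BBB·BBB·BBB·BBB·BBB·BBB·BBB·BBB·BBB·BBB·BB·BBB·CBA
    A ↦ CBA
    B ↦ BBB
    C ↦ BB

A->CBA, B->BBB, C->BB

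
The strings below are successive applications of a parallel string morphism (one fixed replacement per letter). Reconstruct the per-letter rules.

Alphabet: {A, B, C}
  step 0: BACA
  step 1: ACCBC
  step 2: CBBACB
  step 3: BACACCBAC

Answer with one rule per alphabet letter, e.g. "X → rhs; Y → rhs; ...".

  step 2 ⇒ step 3: CBBACB ⇒ B·AC·AC·C·B·AC
    A ↦ C
    B ↦ AC
    C ↦ B

A->C, B->AC, C->B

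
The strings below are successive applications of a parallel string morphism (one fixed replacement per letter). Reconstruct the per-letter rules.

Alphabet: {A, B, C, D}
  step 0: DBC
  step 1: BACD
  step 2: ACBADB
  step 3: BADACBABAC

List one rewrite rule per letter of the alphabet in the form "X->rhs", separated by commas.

A->BA, B->AC, C->D, D->B

  step 2 ⇒ step 3: ACBADB ⇒ BA·D·AC·BA·B·AC
    A ↦ BA
    B ↦ AC
    C ↦ D
    D ↦ B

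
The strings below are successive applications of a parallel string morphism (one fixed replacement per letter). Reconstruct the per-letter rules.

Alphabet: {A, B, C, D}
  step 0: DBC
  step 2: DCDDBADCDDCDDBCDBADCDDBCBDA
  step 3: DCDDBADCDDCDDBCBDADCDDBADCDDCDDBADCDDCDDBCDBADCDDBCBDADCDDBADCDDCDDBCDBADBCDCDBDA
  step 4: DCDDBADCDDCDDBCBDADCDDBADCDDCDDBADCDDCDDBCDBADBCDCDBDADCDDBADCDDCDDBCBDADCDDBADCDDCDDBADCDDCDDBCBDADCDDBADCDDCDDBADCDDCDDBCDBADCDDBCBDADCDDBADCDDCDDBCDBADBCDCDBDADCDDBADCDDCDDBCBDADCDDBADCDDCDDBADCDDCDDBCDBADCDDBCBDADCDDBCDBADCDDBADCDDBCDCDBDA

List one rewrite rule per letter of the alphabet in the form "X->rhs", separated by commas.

A->BDA, B->DBC, C->DBA, D->DCD

  step 3 ⇒ step 4: DCDDBADCDDCDDBCBDADCDDBADCDDCDDBADCDDCDDBCDBADCDDBCBDADCDDBADCDDCDDBCDBADBCDCDBDA ⇒ DCD·DBA·DCD·DCD·DBC·BDA·DCD·DBA·DCD·DCD·DBA·DCD·DCD·DBC·DBA·DBC·DCD·BDA·DCD·DBA·DCD·DCD·DBC·BDA·DCD·DBA·DCD·DCD·DBA·DCD·DCD·DBC·BDA·DCD·DBA·DCD·DCD·DBA·DCD·DCD·DBC·DBA·DCD·DBC·BDA·DCD·DBA·DCD·DCD·DBC·DBA·DBC·DCD·BDA·DCD·DBA·DCD·DCD·DBC·BDA·DCD·DBA·DCD·DCD·DBA·DCD·DCD·DBC·DBA·DCD·DBC·BDA·DCD·DBC·DBA·DCD·DBA·DCD·DBC·DCD·BDA
    A ↦ BDA
    B ↦ DBC
    C ↦ DBA
    D ↦ DCD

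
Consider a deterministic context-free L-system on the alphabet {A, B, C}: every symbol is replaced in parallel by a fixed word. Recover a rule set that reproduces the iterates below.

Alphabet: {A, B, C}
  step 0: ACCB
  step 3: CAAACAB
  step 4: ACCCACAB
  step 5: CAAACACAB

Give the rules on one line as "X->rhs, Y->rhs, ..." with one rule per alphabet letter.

A->C, B->AB, C->A

  step 4 ⇒ step 5: ACCCACAB ⇒ C·A·A·A·C·A·C·AB
    A ↦ C
    B ↦ AB
    C ↦ A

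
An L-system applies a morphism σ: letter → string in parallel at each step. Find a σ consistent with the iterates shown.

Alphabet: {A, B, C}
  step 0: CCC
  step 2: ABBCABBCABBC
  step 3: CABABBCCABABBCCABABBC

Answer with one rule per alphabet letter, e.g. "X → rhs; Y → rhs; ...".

  step 2 ⇒ step 3: ABBCABBCABBC ⇒ C·AB·AB·BC·C·AB·AB·BC·C·AB·AB·BC
    A ↦ C
    B ↦ AB
    C ↦ BC

A->C, B->AB, C->BC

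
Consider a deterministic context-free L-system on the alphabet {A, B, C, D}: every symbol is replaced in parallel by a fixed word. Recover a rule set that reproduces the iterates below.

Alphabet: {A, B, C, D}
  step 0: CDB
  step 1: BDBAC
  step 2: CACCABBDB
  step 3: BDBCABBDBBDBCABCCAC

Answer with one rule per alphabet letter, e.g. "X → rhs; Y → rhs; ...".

A->CAB, B->C, C->BDB, D->A

  step 2 ⇒ step 3: CACCABBDB ⇒ BDB·CAB·BDB·BDB·CAB·C·C·A·C
    A ↦ CAB
    B ↦ C
    C ↦ BDB
    D ↦ A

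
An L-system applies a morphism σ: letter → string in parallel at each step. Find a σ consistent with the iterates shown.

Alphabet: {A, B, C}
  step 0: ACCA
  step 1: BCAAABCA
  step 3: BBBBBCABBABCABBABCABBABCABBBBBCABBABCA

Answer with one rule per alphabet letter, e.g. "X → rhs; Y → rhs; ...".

  step 0 ⇒ step 1: ACCA ⇒ BCA·A·A·BCA
    A ↦ BCA
    C ↦ A
    B ↦ BB  (constrained at step 1)

A->BCA, B->BB, C->A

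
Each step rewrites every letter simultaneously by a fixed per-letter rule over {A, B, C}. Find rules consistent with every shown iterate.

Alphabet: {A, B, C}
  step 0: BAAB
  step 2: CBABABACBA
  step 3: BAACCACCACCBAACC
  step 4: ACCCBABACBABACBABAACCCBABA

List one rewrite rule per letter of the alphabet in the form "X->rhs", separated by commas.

A->C, B->AC, C->BA

  step 3 ⇒ step 4: BAACCACCACCBAACC ⇒ AC·C·C·BA·BA·C·BA·BA·C·BA·BA·AC·C·C·BA·BA
    A ↦ C
    B ↦ AC
    C ↦ BA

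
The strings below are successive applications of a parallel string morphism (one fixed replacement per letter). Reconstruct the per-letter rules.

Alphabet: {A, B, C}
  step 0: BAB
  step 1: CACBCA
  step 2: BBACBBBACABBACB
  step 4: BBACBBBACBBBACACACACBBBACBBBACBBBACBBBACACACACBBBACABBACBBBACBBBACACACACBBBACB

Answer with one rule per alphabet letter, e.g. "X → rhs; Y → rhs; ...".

A->CB, B->CA, C->BBA

  step 1 ⇒ step 2: CACBCA ⇒ BBA·CB·BBA·CA·BBA·CB
    A ↦ CB
    B ↦ CA
    C ↦ BBA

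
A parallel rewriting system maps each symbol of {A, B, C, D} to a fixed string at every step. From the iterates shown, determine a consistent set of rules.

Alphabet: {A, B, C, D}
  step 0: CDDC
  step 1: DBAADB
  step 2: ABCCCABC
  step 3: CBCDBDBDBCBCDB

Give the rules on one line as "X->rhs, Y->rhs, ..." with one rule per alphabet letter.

  step 2 ⇒ step 3: ABCCCABC ⇒ C·BC·DB·DB·DB·C·BC·DB
    A ↦ C
    B ↦ BC
    C ↦ DB
  step 0 ⇒ step 1: CDDC ⇒ DB·A·A·DB
    D ↦ A

A->C, B->BC, C->DB, D->A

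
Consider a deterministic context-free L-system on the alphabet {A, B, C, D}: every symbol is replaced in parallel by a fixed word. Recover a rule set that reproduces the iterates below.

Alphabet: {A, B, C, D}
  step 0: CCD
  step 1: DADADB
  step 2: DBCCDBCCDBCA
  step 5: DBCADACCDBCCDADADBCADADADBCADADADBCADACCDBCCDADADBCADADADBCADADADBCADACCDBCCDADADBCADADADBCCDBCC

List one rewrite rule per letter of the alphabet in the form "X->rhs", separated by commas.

A->CC, B->CA, C->DA, D->DB

  step 1 ⇒ step 2: DADADB ⇒ DB·CC·DB·CC·DB·CA
    A ↦ CC
    B ↦ CA
    D ↦ DB
  step 0 ⇒ step 1: CCD ⇒ DA·DA·DB
    C ↦ DA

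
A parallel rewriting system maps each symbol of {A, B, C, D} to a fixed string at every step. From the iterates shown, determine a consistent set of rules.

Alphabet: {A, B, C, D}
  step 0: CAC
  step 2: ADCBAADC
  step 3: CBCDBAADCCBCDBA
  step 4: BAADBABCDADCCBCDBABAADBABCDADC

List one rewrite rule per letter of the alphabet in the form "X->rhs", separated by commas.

A->C, B->AD, C->BA, D->BCD

  step 3 ⇒ step 4: CBCDBAADCCBCDBA ⇒ BA·AD·BA·BCD·AD·C·C·BCD·BA·BA·AD·BA·BCD·AD·C
    A ↦ C
    B ↦ AD
    C ↦ BA
    D ↦ BCD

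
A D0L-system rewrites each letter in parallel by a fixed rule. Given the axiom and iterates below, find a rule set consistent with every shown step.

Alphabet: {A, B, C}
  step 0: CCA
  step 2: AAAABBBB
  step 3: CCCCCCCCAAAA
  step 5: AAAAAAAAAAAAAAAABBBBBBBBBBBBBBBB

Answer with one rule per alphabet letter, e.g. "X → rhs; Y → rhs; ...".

A->CC, B->A, C->BB

  step 2 ⇒ step 3: AAAABBBB ⇒ CC·CC·CC·CC·A·A·A·A
    A ↦ CC
    B ↦ A
    C ↦ BB  (constrained at step 0)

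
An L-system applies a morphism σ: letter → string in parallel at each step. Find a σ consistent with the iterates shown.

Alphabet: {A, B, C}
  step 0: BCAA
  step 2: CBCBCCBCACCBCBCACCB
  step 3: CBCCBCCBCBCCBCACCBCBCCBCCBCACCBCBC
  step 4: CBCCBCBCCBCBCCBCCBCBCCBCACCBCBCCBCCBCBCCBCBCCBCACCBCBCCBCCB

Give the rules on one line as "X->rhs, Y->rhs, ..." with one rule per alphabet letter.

  step 3 ⇒ step 4: CBCCBCCBCBCCBCACCBCBCCBCCBCACCBCBC ⇒ CB·C·CB·CB·C·CB·CB·C·CB·C·CB·CB·C·CB·CAC·CB·CB·C·CB·C·CB·CB·C·CB·CB·C·CB·CAC·CB·CB·C·CB·C·CB
    A ↦ CAC
    B ↦ C
    C ↦ CB

A->CAC, B->C, C->CB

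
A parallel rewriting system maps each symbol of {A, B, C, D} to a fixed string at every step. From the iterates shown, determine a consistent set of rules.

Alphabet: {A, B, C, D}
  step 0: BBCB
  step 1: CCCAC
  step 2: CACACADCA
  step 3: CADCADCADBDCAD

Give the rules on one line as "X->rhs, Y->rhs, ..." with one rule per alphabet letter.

  step 2 ⇒ step 3: CACACADCA ⇒ CA·D·CA·D·CA·D·BD·CA·D
    A ↦ D
    C ↦ CA
    D ↦ BD
  step 0 ⇒ step 1: BBCB ⇒ C·C·CA·C
    B ↦ C

A->D, B->C, C->CA, D->BD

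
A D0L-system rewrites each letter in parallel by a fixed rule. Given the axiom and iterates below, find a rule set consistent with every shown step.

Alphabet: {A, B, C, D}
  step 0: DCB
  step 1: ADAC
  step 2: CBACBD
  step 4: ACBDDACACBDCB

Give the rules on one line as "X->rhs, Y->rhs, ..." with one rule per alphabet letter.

A->CB, B->AC, C->D, D->A

  step 1 ⇒ step 2: ADAC ⇒ CB·A·CB·D
    A ↦ CB
    C ↦ D
    D ↦ A
  step 0 ⇒ step 1: DCB ⇒ A·D·AC
    B ↦ AC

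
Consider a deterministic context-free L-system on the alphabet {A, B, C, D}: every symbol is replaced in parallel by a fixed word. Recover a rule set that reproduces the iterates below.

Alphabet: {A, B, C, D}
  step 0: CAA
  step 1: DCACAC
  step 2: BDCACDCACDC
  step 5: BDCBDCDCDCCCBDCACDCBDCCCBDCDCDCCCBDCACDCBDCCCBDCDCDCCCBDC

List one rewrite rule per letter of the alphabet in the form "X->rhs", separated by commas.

  step 1 ⇒ step 2: DCACAC ⇒ B·DC·AC·DC·AC·DC
    A ↦ AC
    C ↦ DC
    D ↦ B
    B ↦ CC  (constrained at step 2)

A->AC, B->CC, C->DC, D->B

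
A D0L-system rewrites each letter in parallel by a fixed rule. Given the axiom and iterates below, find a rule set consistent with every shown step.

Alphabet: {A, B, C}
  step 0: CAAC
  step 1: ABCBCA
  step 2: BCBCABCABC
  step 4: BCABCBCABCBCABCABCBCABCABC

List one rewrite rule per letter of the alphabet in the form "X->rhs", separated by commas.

A->BC, B->BC, C->A

  step 1 ⇒ step 2: ABCBCA ⇒ BC·BC·A·BC·A·BC
    A ↦ BC
    B ↦ BC
    C ↦ A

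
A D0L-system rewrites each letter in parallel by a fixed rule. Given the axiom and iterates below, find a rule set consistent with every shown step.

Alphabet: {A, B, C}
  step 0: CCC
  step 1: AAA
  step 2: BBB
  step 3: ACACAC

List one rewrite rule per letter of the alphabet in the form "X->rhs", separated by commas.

  step 2 ⇒ step 3: BBB ⇒ AC·AC·AC
    B ↦ AC
  step 1 ⇒ step 2: AAA ⇒ B·B·B
    A ↦ B
  step 0 ⇒ step 1: CCC ⇒ A·A·A
    C ↦ A

A->B, B->AC, C->A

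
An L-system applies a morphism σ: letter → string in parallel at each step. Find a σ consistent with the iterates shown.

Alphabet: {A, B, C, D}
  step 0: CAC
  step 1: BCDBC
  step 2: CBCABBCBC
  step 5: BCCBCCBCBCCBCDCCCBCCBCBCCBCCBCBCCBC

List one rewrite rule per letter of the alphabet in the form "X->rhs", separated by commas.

A->D, B->C, C->BC, D->ABB

  step 1 ⇒ step 2: BCDBC ⇒ C·BC·ABB·C·BC
    B ↦ C
    C ↦ BC
    D ↦ ABB
  step 0 ⇒ step 1: CAC ⇒ BC·D·BC
    A ↦ D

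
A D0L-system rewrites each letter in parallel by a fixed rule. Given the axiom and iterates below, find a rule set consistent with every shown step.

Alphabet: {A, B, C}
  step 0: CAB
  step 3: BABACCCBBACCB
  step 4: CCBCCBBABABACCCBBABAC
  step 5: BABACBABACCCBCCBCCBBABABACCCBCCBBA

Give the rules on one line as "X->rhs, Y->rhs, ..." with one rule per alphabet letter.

A->CB, B->C, C->BA

  step 4 ⇒ step 5: CCBCCBBABABACCCBBABAC ⇒ BA·BA·C·BA·BA·C·C·CB·C·CB·C·CB·BA·BA·BA·C·C·CB·C·CB·BA
    A ↦ CB
    B ↦ C
    C ↦ BA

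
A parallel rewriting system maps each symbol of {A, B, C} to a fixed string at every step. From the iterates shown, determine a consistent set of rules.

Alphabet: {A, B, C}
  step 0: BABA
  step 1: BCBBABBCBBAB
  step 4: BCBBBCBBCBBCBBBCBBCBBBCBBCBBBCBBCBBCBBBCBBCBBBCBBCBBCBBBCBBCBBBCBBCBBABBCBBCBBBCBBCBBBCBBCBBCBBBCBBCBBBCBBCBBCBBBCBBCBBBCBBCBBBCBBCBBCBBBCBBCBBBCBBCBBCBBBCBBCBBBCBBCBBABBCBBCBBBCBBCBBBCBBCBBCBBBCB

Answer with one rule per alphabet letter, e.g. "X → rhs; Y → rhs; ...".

A->BAB, B->BCB, C->B

  step 0 ⇒ step 1: BABA ⇒ BCB·BAB·BCB·BAB
    A ↦ BAB
    B ↦ BCB
    C ↦ B  (constrained at step 1)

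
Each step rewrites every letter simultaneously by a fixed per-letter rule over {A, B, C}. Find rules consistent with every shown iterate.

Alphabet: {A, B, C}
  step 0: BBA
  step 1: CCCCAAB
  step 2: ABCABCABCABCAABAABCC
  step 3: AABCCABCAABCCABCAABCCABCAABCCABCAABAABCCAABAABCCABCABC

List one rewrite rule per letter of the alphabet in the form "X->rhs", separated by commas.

  step 2 ⇒ step 3: ABCABCABCABCAABAABCC ⇒ AAB·CC·ABC·AAB·CC·ABC·AAB·CC·ABC·AAB·CC·ABC·AAB·AAB·CC·AAB·AAB·CC·ABC·ABC
    A ↦ AAB
    B ↦ CC
    C ↦ ABC

A->AAB, B->CC, C->ABC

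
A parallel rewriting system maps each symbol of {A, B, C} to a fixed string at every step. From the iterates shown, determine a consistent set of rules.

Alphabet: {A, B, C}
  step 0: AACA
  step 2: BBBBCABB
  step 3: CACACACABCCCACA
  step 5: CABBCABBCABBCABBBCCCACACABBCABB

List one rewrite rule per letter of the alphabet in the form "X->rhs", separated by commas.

A->CC, B->CA, C->B

  step 2 ⇒ step 3: BBBBCABB ⇒ CA·CA·CA·CA·B·CC·CA·CA
    A ↦ CC
    B ↦ CA
    C ↦ B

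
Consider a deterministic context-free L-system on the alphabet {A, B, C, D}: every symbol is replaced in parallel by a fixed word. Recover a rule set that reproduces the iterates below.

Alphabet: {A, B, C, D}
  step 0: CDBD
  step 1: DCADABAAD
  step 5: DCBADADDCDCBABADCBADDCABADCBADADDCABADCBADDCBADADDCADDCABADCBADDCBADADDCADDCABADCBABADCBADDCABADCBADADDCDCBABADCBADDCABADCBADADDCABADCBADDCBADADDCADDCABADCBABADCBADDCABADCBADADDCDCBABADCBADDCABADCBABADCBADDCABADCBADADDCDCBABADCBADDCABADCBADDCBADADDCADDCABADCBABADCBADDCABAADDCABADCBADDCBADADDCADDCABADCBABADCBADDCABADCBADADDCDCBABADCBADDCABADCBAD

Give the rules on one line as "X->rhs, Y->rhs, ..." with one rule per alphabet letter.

A->DCB, B->ABA, C->DC, D->AD

  step 0 ⇒ step 1: CDBD ⇒ DC·AD·ABA·AD
    B ↦ ABA
    C ↦ DC
    D ↦ AD
    A ↦ DCB  (constrained at step 1)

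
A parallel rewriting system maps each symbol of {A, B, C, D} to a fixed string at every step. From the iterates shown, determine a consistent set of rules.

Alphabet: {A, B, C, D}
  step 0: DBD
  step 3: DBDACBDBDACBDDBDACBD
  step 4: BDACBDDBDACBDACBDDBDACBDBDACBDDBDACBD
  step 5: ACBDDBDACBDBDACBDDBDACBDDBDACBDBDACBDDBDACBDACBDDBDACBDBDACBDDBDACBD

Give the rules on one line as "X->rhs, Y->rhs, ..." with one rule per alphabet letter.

A->D, B->AC, C->BD, D->BD

  step 4 ⇒ step 5: BDACBDDBDACBDACBDDBDACBDBDACBDDBDACBD ⇒ AC·BD·D·BD·AC·BD·BD·AC·BD·D·BD·AC·BD·D·BD·AC·BD·BD·AC·BD·D·BD·AC·BD·AC·BD·D·BD·AC·BD·BD·AC·BD·D·BD·AC·BD
    A ↦ D
    B ↦ AC
    C ↦ BD
    D ↦ BD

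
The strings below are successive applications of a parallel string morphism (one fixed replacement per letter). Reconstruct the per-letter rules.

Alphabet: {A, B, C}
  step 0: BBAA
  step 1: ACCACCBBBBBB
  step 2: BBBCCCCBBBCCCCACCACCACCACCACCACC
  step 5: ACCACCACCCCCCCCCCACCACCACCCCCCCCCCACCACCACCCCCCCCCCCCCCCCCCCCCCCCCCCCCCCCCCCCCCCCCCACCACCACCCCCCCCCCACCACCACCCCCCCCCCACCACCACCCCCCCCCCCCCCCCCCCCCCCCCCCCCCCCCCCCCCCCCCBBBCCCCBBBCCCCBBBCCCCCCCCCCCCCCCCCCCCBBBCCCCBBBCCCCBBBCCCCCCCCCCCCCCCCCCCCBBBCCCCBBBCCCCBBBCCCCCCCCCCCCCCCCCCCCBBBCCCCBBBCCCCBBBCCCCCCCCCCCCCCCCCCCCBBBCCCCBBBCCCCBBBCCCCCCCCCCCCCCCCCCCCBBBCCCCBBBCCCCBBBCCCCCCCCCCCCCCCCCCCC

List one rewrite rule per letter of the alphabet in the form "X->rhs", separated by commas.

  step 1 ⇒ step 2: ACCACCBBBBBB ⇒ BBB·CC·CC·BBB·CC·CC·ACC·ACC·ACC·ACC·ACC·ACC
    A ↦ BBB
    B ↦ ACC
    C ↦ CC

A->BBB, B->ACC, C->CC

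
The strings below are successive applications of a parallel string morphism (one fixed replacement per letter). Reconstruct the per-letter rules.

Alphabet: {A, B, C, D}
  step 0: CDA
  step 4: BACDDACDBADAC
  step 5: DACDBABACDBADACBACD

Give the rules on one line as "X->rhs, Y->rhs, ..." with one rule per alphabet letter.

  step 4 ⇒ step 5: BACDDACDBADAC ⇒ DA·C·D·BA·BA·C·D·BA·DA·C·BA·C·D
    A ↦ C
    B ↦ DA
    C ↦ D
    D ↦ BA

A->C, B->DA, C->D, D->BA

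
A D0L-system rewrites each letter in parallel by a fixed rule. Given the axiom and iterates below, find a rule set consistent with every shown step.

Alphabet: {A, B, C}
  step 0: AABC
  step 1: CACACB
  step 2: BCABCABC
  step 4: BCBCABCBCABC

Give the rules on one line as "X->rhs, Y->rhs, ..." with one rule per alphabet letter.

A->CA, B->C, C->B

  step 1 ⇒ step 2: CACACB ⇒ B·CA·B·CA·B·C
    A ↦ CA
    B ↦ C
    C ↦ B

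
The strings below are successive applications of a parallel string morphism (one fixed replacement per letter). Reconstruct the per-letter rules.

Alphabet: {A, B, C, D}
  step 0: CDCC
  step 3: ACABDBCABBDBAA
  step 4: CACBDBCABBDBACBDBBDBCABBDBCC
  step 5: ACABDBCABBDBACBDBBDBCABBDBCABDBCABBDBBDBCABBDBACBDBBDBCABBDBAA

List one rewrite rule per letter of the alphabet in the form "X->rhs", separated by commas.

  step 4 ⇒ step 5: CACBDBCABBDBACBDBBDBCABBDBCC ⇒ A·C·A·BDB·CAB·BDB·A·C·BDB·BDB·CAB·BDB·C·A·BDB·CAB·BDB·BDB·CAB·BDB·A·C·BDB·BDB·CAB·BDB·A·A
    A ↦ C
    B ↦ BDB
    C ↦ A
    D ↦ CAB

A->C, B->BDB, C->A, D->CAB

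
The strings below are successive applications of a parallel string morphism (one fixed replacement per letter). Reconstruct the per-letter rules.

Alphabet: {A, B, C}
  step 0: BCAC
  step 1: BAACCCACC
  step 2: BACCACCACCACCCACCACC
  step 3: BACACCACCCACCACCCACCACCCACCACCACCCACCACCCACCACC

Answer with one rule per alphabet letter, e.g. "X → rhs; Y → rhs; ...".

A->C, B->BA, C->ACC

  step 2 ⇒ step 3: BACCACCACCACCCACCACC ⇒ BA·C·ACC·ACC·C·ACC·ACC·C·ACC·ACC·C·ACC·ACC·ACC·C·ACC·ACC·C·ACC·ACC
    A ↦ C
    B ↦ BA
    C ↦ ACC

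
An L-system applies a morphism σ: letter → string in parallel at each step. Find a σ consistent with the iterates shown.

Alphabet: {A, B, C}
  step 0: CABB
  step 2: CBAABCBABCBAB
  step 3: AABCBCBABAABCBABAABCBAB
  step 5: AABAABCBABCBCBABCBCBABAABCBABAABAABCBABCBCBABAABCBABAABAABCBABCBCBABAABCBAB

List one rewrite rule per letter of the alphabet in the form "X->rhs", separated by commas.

  step 2 ⇒ step 3: CBAABCBABCBAB ⇒ A·AB·CB·CB·AB·A·AB·CB·AB·A·AB·CB·AB
    A ↦ CB
    B ↦ AB
    C ↦ A

A->CB, B->AB, C->A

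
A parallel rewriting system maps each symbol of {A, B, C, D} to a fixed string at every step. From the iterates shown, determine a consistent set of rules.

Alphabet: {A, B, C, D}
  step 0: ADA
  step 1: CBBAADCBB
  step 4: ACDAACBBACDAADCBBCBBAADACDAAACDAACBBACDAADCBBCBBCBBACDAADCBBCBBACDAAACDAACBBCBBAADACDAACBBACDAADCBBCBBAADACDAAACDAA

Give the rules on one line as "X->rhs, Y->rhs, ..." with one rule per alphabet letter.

A->CBB, B->A, C->ACD, D->AAD

  step 0 ⇒ step 1: ADA ⇒ CBB·AAD·CBB
    A ↦ CBB
    D ↦ AAD
    B ↦ A  (constrained at step 1)
    C ↦ ACD  (constrained at step 1)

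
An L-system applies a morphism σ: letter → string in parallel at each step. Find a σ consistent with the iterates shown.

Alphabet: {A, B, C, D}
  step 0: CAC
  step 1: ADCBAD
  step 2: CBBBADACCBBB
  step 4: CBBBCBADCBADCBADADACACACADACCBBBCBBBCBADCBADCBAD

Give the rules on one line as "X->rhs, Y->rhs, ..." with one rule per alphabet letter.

  step 1 ⇒ step 2: ADCBAD ⇒ CB·BB·AD·AC·CB·BB
    A ↦ CB
    B ↦ AC
    C ↦ AD
    D ↦ BB

A->CB, B->AC, C->AD, D->BB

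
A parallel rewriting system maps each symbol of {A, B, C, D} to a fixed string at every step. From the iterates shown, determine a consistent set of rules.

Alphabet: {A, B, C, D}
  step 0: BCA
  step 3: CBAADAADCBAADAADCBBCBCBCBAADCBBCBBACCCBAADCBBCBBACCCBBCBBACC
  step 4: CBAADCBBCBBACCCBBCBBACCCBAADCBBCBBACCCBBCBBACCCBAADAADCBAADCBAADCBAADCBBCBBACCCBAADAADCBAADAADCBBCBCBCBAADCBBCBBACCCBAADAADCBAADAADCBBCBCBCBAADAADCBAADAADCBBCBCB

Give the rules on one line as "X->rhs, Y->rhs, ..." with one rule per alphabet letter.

  step 3 ⇒ step 4: CBAADAADCBAADAADCBBCBCBCBAADCBBCBBACCCBAADCBBCBBACCCBBCBBACC ⇒ CB·AAD·CBB·CBB·ACC·CBB·CBB·ACC·CB·AAD·CBB·CBB·ACC·CBB·CBB·ACC·CB·AAD·AAD·CB·AAD·CB·AAD·CB·AAD·CBB·CBB·ACC·CB·AAD·AAD·CB·AAD·AAD·CBB·CB·CB·CB·AAD·CBB·CBB·ACC·CB·AAD·AAD·CB·AAD·AAD·CBB·CB·CB·CB·AAD·AAD·CB·AAD·AAD·CBB·CB·CB
    A ↦ CBB
    B ↦ AAD
    C ↦ CB
    D ↦ ACC

A->CBB, B->AAD, C->CB, D->ACC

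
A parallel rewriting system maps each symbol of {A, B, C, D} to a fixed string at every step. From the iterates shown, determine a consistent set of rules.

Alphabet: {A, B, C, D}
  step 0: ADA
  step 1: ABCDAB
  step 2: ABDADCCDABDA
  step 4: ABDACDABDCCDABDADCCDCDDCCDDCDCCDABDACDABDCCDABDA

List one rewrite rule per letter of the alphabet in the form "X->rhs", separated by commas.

A->AB, B->DA, C->DC, D->CD

  step 1 ⇒ step 2: ABCDAB ⇒ AB·DA·DC·CD·AB·DA
    A ↦ AB
    B ↦ DA
    C ↦ DC
    D ↦ CD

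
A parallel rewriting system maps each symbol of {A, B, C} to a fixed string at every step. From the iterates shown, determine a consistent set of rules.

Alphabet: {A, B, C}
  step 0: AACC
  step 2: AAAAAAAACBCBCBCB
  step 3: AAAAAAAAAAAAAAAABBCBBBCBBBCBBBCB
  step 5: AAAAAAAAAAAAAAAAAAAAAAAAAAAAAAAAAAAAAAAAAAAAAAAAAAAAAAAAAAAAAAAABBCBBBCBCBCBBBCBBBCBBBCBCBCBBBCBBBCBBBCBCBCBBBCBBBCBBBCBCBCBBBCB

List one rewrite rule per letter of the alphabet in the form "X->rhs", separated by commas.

A->AA, B->CB, C->BB

  step 2 ⇒ step 3: AAAAAAAACBCBCBCB ⇒ AA·AA·AA·AA·AA·AA·AA·AA·BB·CB·BB·CB·BB·CB·BB·CB
    A ↦ AA
    B ↦ CB
    C ↦ BB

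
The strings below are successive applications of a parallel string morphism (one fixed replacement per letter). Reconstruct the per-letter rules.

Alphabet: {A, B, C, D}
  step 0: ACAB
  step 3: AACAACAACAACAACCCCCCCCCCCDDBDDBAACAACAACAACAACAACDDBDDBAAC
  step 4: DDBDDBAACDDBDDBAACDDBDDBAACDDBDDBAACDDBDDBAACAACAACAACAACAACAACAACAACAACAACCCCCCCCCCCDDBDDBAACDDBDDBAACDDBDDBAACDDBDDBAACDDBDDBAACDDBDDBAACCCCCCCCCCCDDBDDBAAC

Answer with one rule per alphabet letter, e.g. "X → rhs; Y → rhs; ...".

  step 3 ⇒ step 4: AACAACAACAACAACCCCCCCCCCCDDBDDBAACAACAACAACAACAACDDBDDBAAC ⇒ DDB·DDB·AAC·DDB·DDB·AAC·DDB·DDB·AAC·DDB·DDB·AAC·DDB·DDB·AAC·AAC·AAC·AAC·AAC·AAC·AAC·AAC·AAC·AAC·AAC·CC·CC·C·CC·CC·C·DDB·DDB·AAC·DDB·DDB·AAC·DDB·DDB·AAC·DDB·DDB·AAC·DDB·DDB·AAC·DDB·DDB·AAC·CC·CC·C·CC·CC·C·DDB·DDB·AAC
    A ↦ DDB
    B ↦ C
    C ↦ AAC
    D ↦ CC

A->DDB, B->C, C->AAC, D->CC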